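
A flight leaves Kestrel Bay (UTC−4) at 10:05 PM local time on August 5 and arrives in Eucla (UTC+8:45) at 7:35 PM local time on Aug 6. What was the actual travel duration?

8 hours 45 minutes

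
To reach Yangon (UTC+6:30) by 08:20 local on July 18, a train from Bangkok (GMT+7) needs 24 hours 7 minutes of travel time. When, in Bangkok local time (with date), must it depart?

Target arrival in UTC: 08:20 − 6:30 = 01:50 on Jul 18.
Subtract 24 hours 7 minutes → departure 01:43 UTC on Jul 17.
Bangkok is UTC+7:00: 01:43 + 7:00 = 08:43 on Jul 17.

08:43 on Jul 17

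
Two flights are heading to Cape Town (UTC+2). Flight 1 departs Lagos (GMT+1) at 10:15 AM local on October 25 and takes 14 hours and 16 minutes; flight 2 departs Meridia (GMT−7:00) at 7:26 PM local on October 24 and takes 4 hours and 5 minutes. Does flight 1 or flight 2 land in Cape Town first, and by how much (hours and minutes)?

Flight 1 in UTC: 10:15 AM − 1:00 = 9:15 AM on Oct 25.
+14 hours 16 minutes → arrive 11:31 PM UTC on Oct 25.
Flight 2 in UTC: 7:26 PM + 7:00 = 2:26 AM on Oct 25.
+4 hours 5 minutes → arrive 6:31 AM UTC on Oct 25.
Flight 2 lands earlier by 17 hours.

the second, by 17 hours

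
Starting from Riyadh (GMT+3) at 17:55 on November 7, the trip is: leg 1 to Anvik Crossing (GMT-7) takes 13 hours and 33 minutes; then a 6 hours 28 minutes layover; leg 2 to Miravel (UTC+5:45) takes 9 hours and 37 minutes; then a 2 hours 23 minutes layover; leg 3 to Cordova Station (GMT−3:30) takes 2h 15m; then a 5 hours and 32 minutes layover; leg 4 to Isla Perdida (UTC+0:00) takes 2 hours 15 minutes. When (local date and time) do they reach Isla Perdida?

08:58 on November 9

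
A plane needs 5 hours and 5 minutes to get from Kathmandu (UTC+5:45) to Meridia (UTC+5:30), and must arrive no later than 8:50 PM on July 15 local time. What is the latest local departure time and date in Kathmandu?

4:00 PM on July 15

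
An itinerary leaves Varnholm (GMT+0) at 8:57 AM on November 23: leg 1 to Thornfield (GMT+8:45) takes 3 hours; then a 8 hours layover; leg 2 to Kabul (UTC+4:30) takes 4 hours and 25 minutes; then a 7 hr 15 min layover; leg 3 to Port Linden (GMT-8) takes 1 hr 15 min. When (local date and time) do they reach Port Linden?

12:52 AM on November 24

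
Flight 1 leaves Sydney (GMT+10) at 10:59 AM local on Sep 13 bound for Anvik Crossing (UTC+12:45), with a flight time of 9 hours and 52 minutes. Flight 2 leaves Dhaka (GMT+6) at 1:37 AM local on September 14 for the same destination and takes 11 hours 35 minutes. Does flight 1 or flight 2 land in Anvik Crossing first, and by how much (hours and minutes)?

the first, by 20 hours 21 minutes

Flight 1 in UTC: 10:59 AM − 10:00 = 12:59 AM on Sep 13.
+9 hours 52 minutes → arrive 10:51 AM UTC on Sep 13.
Flight 2 in UTC: 1:37 AM − 6:00 = 7:37 PM on Sep 13.
+11 hours 35 minutes → arrive 7:12 AM UTC on Sep 14.
Flight 1 lands earlier by 20 hours 21 minutes.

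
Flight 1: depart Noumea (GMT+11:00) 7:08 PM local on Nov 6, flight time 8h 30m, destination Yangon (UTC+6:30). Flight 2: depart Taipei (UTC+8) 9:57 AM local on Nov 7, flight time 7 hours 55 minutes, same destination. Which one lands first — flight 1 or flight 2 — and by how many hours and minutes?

the first, by 17 hours 14 minutes

Flight 1 in UTC: 7:08 PM − 11:00 = 8:08 AM on Nov 6.
+8 hours 30 minutes → arrive 4:38 PM UTC on Nov 6.
Flight 2 in UTC: 9:57 AM − 8:00 = 1:57 AM on Nov 7.
+7 hours and 55 minutes → arrive 9:52 AM UTC on Nov 7.
Flight 1 lands earlier by 17 hours 14 minutes.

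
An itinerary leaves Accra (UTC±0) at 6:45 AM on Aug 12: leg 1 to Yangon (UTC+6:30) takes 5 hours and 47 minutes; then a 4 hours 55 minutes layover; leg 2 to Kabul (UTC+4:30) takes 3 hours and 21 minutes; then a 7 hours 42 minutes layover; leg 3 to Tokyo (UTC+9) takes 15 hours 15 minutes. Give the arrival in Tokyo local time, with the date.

4:45 AM on Aug 14

Accra is at UTC+0, so departure is already 6:45 AM UTC on Aug 12.
Add 5 hours and 47 minutes leg 1 → 12:32 PM UTC.
Add 4 hours 55 minutes layover in Yangon → 5:27 PM UTC.
Add 3 hours and 21 minutes leg 2 → 8:48 PM UTC.
Add 7 hours 42 minutes layover in Kabul → 4:30 AM UTC (Aug 13).
Add 15 hours and 15 minutes leg 3 → 7:45 PM UTC.
Tokyo is UTC+9:00, so local arrival = 7:45 PM + 9:00 = 4:45 AM on Aug 14.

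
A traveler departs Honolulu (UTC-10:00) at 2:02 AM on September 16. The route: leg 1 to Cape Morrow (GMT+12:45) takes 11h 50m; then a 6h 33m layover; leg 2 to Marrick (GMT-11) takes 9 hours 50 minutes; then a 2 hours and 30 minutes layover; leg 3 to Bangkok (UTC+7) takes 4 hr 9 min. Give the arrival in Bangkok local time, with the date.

Convert departure to UTC: 2:02 AM + 10:00 = 12:02 PM UTC on Sep 16.
Add 11 hours 50 minutes leg 1 → 11:52 PM UTC.
Add 6 hours and 33 minutes layover in Cape Morrow → 6:25 AM UTC (Sep 17).
Add 9 hours and 50 minutes leg 2 → 4:15 PM UTC.
Add 2 hours 30 minutes layover in Marrick → 6:45 PM UTC.
Add 4 hours and 9 minutes leg 3 → 10:54 PM UTC.
Bangkok is UTC+7:00, so local arrival = 10:54 PM + 7:00 = 5:54 AM on Sep 18.

5:54 AM on September 18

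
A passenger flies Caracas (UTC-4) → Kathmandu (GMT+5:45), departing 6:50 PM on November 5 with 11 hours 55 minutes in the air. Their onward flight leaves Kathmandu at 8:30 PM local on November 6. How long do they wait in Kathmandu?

Convert departure to UTC: 6:50 PM + 4:00 = 10:50 PM UTC on Nov 5.
Add 11 hours 55 minutes flight time → 10:45 AM UTC (Nov 6).
Kathmandu is UTC+5:45, so local arrival = 10:45 AM + 5:45 = 4:30 PM on Nov 6.
Layover = 8:30 PM − 4:30 PM = 4 hours.

4 hours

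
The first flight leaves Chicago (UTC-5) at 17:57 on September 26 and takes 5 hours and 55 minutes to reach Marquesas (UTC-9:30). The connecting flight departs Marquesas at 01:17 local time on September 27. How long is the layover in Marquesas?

5 hours 55 minutes

Convert departure to UTC: 17:57 + 5:00 = 22:57 UTC on Sep 26.
Add 5 hours and 55 minutes flight time → 04:52 UTC (Sep 27).
Marquesas is UTC−9:30, so local arrival = 04:52 − 9:30 = 19:22 on Sep 26.
Layover = 01:17 − 19:22 (+1 day) = 5 hours 55 minutes.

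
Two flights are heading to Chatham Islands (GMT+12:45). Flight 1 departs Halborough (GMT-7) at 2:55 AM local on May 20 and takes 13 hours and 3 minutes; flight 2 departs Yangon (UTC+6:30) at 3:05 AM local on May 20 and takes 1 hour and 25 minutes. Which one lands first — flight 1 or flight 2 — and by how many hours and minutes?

Flight 1 in UTC: 2:55 AM + 7:00 = 9:55 AM on May 20.
+13 hours 3 minutes → arrive 10:58 PM UTC on May 20.
Flight 2 in UTC: 3:05 AM − 6:30 = 8:35 PM on May 19.
+1 hour 25 minutes → arrive 10:00 PM UTC on May 19.
Flight 2 lands earlier by 24 hours 58 minutes.

the second, by 24 hours 58 minutes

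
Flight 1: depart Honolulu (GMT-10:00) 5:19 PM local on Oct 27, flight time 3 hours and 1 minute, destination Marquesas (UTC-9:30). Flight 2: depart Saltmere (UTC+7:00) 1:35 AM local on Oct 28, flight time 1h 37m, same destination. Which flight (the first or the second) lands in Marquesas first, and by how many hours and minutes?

the second, by 10 hours 8 minutes

Flight 1 in UTC: 5:19 PM + 10:00 = 3:19 AM on Oct 28.
+3 hours 1 minute → arrive 6:20 AM UTC on Oct 28.
Flight 2 in UTC: 1:35 AM − 7:00 = 6:35 PM on Oct 27.
+1 hour 37 minutes → arrive 8:12 PM UTC on Oct 27.
Flight 2 lands earlier by 10 hours 8 minutes.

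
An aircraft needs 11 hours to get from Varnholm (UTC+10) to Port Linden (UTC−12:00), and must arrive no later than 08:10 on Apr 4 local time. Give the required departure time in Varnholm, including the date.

19:10 on April 4

Target arrival in UTC: 08:10 + 12:00 = 20:10 on Apr 4.
Subtract 11 hours → departure 09:10 UTC on Apr 4.
Varnholm is UTC+10:00: 09:10 + 10:00 = 19:10 on Apr 4.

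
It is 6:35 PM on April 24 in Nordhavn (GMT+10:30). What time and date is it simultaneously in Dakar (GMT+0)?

8:05 AM on Apr 24

In UTC: 6:35 PM − 10:30 = 8:05 AM on Apr 24.
Dakar is UTC+0, so it is 8:05 AM on Apr 24.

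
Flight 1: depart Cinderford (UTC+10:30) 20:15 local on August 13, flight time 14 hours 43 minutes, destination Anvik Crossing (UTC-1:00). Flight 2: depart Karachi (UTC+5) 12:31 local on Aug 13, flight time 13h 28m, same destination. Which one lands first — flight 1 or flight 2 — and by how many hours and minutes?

the second, by 3 hours 29 minutes

Flight 1 in UTC: 20:15 − 10:30 = 09:45 on Aug 13.
+14 hours and 43 minutes → arrive 00:28 UTC on Aug 14.
Flight 2 in UTC: 12:31 − 5:00 = 07:31 on Aug 13.
+13 hours 28 minutes → arrive 20:59 UTC on Aug 13.
Flight 2 lands earlier by 3 hours 29 minutes.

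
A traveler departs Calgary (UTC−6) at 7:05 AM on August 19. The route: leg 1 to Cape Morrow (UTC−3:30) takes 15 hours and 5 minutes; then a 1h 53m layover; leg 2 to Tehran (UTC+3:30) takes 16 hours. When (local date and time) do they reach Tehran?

1:33 AM on Aug 21

Convert departure to UTC: 7:05 AM + 6:00 = 1:05 PM UTC on Aug 19.
Add 15 hours and 5 minutes leg 1 → 4:10 AM UTC (Aug 20).
Add 1 hour and 53 minutes layover in Cape Morrow → 6:03 AM UTC.
Add 16 hours leg 2 → 10:03 PM UTC.
Tehran is UTC+3:30, so local arrival = 10:03 PM + 3:30 = 1:33 AM on Aug 21.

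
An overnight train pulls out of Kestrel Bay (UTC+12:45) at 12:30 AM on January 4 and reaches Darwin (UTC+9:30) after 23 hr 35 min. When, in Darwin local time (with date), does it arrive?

8:50 PM on Jan 4

Convert departure to UTC: 12:30 AM − 12:45 = 11:45 AM UTC on Jan 3.
Add 23 hours and 35 minutes travel time → 11:20 AM UTC (Jan 4).
Darwin is UTC+9:30, so local arrival = 11:20 AM + 9:30 = 8:50 PM on Jan 4.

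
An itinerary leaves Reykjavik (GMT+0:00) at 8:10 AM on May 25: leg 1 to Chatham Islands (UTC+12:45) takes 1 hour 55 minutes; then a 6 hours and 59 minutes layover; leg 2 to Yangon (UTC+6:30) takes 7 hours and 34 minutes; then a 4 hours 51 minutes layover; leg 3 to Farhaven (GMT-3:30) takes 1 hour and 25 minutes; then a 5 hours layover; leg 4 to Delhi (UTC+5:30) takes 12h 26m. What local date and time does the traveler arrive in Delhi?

5:50 AM on May 27

Reykjavik is at UTC+0, so departure is already 8:10 AM UTC on May 25.
Add 1 hour 55 minutes leg 1 → 10:05 AM UTC.
Add 6 hours and 59 minutes layover in Chatham Islands → 5:04 PM UTC.
Add 7 hours and 34 minutes leg 2 → 12:38 AM UTC (May 26).
Add 4 hours and 51 minutes layover in Yangon → 5:29 AM UTC.
Add 1 hour 25 minutes leg 3 → 6:54 AM UTC.
Add 5 hours layover in Farhaven → 11:54 AM UTC.
Add 12 hours 26 minutes leg 4 → 12:20 AM UTC (May 27).
Delhi is UTC+5:30, so local arrival = 12:20 AM + 5:30 = 5:50 AM on May 27.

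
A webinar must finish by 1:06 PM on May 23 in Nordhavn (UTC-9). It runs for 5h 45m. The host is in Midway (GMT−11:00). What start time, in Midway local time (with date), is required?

Target end time in UTC: 1:06 PM + 9:00 = 10:06 PM on May 23.
Subtract 5 hours and 45 minutes → start 4:21 PM UTC on May 23.
Midway is UTC−11:00: 4:21 PM − 11:00 = 5:21 AM on May 23.

5:21 AM on May 23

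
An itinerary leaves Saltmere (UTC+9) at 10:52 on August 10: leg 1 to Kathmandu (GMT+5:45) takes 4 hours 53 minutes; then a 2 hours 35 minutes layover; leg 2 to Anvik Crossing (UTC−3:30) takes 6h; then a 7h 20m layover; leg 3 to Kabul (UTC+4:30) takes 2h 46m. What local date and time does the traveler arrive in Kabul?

05:56 on Aug 11

Convert departure to UTC: 10:52 − 9:00 = 01:52 UTC on Aug 10.
Add 4 hours and 53 minutes leg 1 → 06:45 UTC.
Add 2 hours and 35 minutes layover in Kathmandu → 09:20 UTC.
Add 6 hours leg 2 → 15:20 UTC.
Add 7 hours 20 minutes layover in Anvik Crossing → 22:40 UTC.
Add 2 hours 46 minutes leg 3 → 01:26 UTC (Aug 11).
Kabul is UTC+4:30, so local arrival = 01:26 + 4:30 = 05:56 on Aug 11.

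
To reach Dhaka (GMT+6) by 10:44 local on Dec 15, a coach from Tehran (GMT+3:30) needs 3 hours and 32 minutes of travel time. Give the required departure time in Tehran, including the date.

04:42 on December 15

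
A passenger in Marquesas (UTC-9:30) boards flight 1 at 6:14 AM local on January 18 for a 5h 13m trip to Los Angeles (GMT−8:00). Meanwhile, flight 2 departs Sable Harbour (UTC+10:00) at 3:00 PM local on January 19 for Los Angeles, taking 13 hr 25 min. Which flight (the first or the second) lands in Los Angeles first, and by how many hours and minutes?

the first, by 21 hours 28 minutes

Flight 1 in UTC: 6:14 AM + 9:30 = 3:44 PM on Jan 18.
+5 hours and 13 minutes → arrive 8:57 PM UTC on Jan 18.
Flight 2 in UTC: 3:00 PM − 10:00 = 5:00 AM on Jan 19.
+13 hours 25 minutes → arrive 6:25 PM UTC on Jan 19.
Flight 1 lands earlier by 21 hours 28 minutes.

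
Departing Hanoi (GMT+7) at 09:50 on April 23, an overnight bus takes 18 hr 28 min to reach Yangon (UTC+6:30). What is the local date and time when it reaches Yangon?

03:48 on April 24

Yangon is 0:30 behind Hanoi.
After 18 hours and 28 minutes it is 04:18 (Apr 24) in Hanoi.
Shift by the zone difference: 04:18 − 0:30 = 03:48 on Apr 24 in Yangon.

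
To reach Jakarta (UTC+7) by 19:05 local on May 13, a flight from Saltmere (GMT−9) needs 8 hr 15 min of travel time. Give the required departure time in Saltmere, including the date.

18:50 on May 12

Target arrival in UTC: 19:05 − 7:00 = 12:05 on May 13.
Subtract 8 hours and 15 minutes → departure 03:50 UTC on May 13.
Saltmere is UTC−9:00: 03:50 − 9:00 = 18:50 on May 12.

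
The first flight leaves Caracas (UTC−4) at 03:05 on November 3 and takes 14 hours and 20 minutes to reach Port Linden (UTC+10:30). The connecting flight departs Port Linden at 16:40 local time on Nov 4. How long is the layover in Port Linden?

8 hours 45 minutes

Convert departure to UTC: 03:05 + 4:00 = 07:05 UTC on Nov 3.
Add 14 hours 20 minutes flight time → 21:25 UTC.
Port Linden is UTC+10:30, so local arrival = 21:25 + 10:30 = 07:55 on Nov 4.
Layover = 16:40 − 07:55 = 8 hours 45 minutes.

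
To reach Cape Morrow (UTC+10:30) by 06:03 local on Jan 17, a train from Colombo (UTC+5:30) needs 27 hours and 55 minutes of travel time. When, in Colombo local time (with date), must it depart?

Target arrival in UTC: 06:03 − 10:30 = 19:33 on Jan 16.
Subtract 27 hours and 55 minutes → departure 15:38 UTC on Jan 15.
Colombo is UTC+5:30: 15:38 + 5:30 = 21:08 on Jan 15.

21:08 on January 15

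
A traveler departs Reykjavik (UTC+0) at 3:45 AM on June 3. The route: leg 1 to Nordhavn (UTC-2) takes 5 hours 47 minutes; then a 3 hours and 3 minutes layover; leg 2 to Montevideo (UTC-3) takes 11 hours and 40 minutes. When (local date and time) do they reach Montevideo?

9:15 PM on June 3

Reykjavik is at UTC+0, so departure is already 3:45 AM UTC on Jun 3.
Add 5 hours 47 minutes leg 1 → 9:32 AM UTC.
Add 3 hours 3 minutes layover in Nordhavn → 12:35 PM UTC.
Add 11 hours and 40 minutes leg 2 → 12:15 AM UTC (Jun 4).
Montevideo is UTC−3:00, so local arrival = 12:15 AM − 3:00 = 9:15 PM on Jun 3.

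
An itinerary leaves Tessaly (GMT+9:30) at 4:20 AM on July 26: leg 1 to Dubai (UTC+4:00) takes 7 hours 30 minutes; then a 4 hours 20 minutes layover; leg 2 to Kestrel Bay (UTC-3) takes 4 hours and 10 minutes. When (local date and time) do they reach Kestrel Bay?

Convert departure to UTC: 4:20 AM − 9:30 = 6:50 PM UTC on Jul 25.
Add 7 hours and 30 minutes leg 1 → 2:20 AM UTC (Jul 26).
Add 4 hours and 20 minutes layover in Dubai → 6:40 AM UTC.
Add 4 hours 10 minutes leg 2 → 10:50 AM UTC.
Kestrel Bay is UTC−3:00, so local arrival = 10:50 AM − 3:00 = 7:50 AM on Jul 26.

7:50 AM on July 26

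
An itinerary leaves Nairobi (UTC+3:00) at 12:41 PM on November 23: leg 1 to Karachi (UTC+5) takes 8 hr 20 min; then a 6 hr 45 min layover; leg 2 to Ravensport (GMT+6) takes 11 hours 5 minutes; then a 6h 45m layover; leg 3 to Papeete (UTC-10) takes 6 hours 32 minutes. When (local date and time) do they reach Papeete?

3:08 PM on November 24

Convert departure to UTC: 12:41 PM − 3:00 = 9:41 AM UTC on Nov 23.
Add 8 hours 20 minutes leg 1 → 6:01 PM UTC.
Add 6 hours and 45 minutes layover in Karachi → 12:46 AM UTC (Nov 24).
Add 11 hours 5 minutes leg 2 → 11:51 AM UTC.
Add 6 hours and 45 minutes layover in Ravensport → 6:36 PM UTC.
Add 6 hours and 32 minutes leg 3 → 1:08 AM UTC (Nov 25).
Papeete is UTC−10:00, so local arrival = 1:08 AM − 10:00 = 3:08 PM on Nov 24.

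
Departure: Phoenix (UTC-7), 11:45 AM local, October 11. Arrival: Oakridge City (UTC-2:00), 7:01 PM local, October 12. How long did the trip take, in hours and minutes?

26 hours 16 minutes

Departure in UTC: 11:45 AM + 7:00 = 6:45 PM on Oct 11.
Arrival in UTC: 7:01 PM + 2:00 = 9:01 PM on Oct 12.
Elapsed = 9:01 PM − 6:45 PM (+1 day) = 26 hours 16 minutes.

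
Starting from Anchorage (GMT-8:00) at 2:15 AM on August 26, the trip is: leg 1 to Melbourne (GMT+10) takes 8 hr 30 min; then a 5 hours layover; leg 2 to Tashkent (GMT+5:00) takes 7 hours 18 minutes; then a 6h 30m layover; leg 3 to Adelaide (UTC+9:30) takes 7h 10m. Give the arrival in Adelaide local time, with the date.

6:13 AM on August 28

Convert departure to UTC: 2:15 AM + 8:00 = 10:15 AM UTC on Aug 26.
Add 8 hours and 30 minutes leg 1 → 6:45 PM UTC.
Add 5 hours layover in Melbourne → 11:45 PM UTC.
Add 7 hours 18 minutes leg 2 → 7:03 AM UTC (Aug 27).
Add 6 hours 30 minutes layover in Tashkent → 1:33 PM UTC.
Add 7 hours and 10 minutes leg 3 → 8:43 PM UTC.
Adelaide is UTC+9:30, so local arrival = 8:43 PM + 9:30 = 6:13 AM on Aug 28.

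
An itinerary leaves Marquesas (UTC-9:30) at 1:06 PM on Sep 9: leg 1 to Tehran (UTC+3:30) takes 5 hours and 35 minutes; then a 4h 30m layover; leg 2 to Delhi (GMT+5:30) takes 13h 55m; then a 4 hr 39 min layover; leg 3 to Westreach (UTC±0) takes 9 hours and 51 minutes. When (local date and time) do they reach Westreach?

Convert departure to UTC: 1:06 PM + 9:30 = 10:36 PM UTC on Sep 9.
Add 5 hours 35 minutes leg 1 → 4:11 AM UTC (Sep 10).
Add 4 hours 30 minutes layover in Tehran → 8:41 AM UTC.
Add 13 hours and 55 minutes leg 2 → 10:36 PM UTC.
Add 4 hours and 39 minutes layover in Delhi → 3:15 AM UTC (Sep 11).
Add 9 hours 51 minutes leg 3 → 1:06 PM UTC.
Westreach is UTC+0, so local arrival is the same: 1:06 PM on Sep 11.

1:06 PM on September 11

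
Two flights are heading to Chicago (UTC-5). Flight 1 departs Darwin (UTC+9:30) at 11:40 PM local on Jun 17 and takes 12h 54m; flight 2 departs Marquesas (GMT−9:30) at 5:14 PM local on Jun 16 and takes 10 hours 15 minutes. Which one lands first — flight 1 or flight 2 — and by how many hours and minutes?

the second, by 14 hours 5 minutes

Flight 1 in UTC: 11:40 PM − 9:30 = 2:10 PM on Jun 17.
+12 hours 54 minutes → arrive 3:04 AM UTC on Jun 18.
Flight 2 in UTC: 5:14 PM + 9:30 = 2:44 AM on Jun 17.
+10 hours and 15 minutes → arrive 12:59 PM UTC on Jun 17.
Flight 2 lands earlier by 14 hours 5 minutes.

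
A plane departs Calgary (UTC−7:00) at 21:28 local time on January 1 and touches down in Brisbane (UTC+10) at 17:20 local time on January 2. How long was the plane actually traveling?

2 hours 52 minutes

Departure in UTC: 21:28 + 7:00 = 04:28 on Jan 2.
Arrival in UTC: 17:20 − 10:00 = 07:20 on Jan 2.
Elapsed = 07:20 − 04:28 = 2 hours 52 minutes.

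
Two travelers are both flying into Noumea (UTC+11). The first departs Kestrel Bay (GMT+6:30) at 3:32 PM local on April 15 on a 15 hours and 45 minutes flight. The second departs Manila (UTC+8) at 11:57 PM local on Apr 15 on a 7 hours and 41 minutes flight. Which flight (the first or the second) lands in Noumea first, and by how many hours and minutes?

the second, by 1 hour 9 minutes

Flight 1 in UTC: 3:32 PM − 6:30 = 9:02 AM on Apr 15.
+15 hours 45 minutes → arrive 12:47 AM UTC on Apr 16.
Flight 2 in UTC: 11:57 PM − 8:00 = 3:57 PM on Apr 15.
+7 hours and 41 minutes → arrive 11:38 PM UTC on Apr 15.
Flight 2 lands earlier by 1 hour 9 minutes.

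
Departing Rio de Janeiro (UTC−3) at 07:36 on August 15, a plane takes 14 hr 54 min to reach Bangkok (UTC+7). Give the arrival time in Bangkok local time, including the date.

08:30 on August 16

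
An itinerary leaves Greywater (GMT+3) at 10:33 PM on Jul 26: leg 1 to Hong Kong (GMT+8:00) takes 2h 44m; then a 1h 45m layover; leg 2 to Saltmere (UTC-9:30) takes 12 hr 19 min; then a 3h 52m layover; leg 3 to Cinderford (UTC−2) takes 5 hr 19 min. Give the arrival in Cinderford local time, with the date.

Convert departure to UTC: 10:33 PM − 3:00 = 7:33 PM UTC on Jul 26.
Add 2 hours and 44 minutes leg 1 → 10:17 PM UTC.
Add 1 hour 45 minutes layover in Hong Kong → 12:02 AM UTC (Jul 27).
Add 12 hours and 19 minutes leg 2 → 12:21 PM UTC.
Add 3 hours 52 minutes layover in Saltmere → 4:13 PM UTC.
Add 5 hours and 19 minutes leg 3 → 9:32 PM UTC.
Cinderford is UTC−2:00, so local arrival = 9:32 PM − 2:00 = 7:32 PM on Jul 27.

7:32 PM on July 27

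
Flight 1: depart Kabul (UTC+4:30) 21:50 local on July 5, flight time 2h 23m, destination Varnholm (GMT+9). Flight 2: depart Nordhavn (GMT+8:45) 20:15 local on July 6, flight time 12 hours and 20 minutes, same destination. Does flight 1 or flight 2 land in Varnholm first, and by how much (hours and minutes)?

the first, by 28 hours 7 minutes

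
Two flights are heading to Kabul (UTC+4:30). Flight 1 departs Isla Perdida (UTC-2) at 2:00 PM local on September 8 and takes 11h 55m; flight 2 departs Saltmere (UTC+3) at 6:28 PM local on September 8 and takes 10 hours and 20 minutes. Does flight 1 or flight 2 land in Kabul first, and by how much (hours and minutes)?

Flight 1 in UTC: 2:00 PM + 2:00 = 4:00 PM on Sep 8.
+11 hours 55 minutes → arrive 3:55 AM UTC on Sep 9.
Flight 2 in UTC: 6:28 PM − 3:00 = 3:28 PM on Sep 8.
+10 hours 20 minutes → arrive 1:48 AM UTC on Sep 9.
Flight 2 lands earlier by 2 hours 7 minutes.

the second, by 2 hours 7 minutes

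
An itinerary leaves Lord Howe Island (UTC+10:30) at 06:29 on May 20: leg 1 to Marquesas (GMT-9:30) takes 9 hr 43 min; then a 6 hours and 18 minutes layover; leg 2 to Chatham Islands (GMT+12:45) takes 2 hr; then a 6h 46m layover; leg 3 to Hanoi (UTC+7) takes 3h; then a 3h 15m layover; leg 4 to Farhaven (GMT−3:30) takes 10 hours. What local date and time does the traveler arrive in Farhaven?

09:31 on May 21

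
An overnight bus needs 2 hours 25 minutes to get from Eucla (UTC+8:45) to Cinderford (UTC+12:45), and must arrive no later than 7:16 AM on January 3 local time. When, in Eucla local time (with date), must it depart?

12:51 AM on January 3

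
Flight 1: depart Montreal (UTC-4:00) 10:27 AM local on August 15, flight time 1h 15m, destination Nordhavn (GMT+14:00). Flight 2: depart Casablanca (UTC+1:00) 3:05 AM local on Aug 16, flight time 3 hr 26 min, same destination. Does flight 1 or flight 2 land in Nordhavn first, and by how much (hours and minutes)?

Flight 1 in UTC: 10:27 AM + 4:00 = 2:27 PM on Aug 15.
+1 hour 15 minutes → arrive 3:42 PM UTC on Aug 15.
Flight 2 in UTC: 3:05 AM − 1:00 = 2:05 AM on Aug 16.
+3 hours and 26 minutes → arrive 5:31 AM UTC on Aug 16.
Flight 1 lands earlier by 13 hours 49 minutes.

the first, by 13 hours 49 minutes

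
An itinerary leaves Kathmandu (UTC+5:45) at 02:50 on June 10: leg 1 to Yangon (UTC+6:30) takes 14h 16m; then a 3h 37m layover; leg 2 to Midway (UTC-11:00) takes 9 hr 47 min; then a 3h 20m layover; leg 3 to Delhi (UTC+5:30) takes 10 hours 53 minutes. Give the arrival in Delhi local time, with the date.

20:28 on June 11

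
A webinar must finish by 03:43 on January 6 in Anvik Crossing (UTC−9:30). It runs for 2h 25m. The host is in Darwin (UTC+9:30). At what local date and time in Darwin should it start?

Target end time in UTC: 03:43 + 9:30 = 13:13 on Jan 6.
Subtract 2 hours and 25 minutes → start 10:48 UTC on Jan 6.
Darwin is UTC+9:30: 10:48 + 9:30 = 20:18 on Jan 6.

20:18 on January 6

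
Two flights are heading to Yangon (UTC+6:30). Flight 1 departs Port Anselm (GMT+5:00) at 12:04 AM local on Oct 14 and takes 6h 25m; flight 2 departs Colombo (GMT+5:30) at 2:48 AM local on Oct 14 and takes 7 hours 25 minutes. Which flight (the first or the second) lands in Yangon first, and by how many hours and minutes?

the first, by 3 hours 14 minutes

Flight 1 in UTC: 12:04 AM − 5:00 = 7:04 PM on Oct 13.
+6 hours 25 minutes → arrive 1:29 AM UTC on Oct 14.
Flight 2 in UTC: 2:48 AM − 5:30 = 9:18 PM on Oct 13.
+7 hours and 25 minutes → arrive 4:43 AM UTC on Oct 14.
Flight 1 lands earlier by 3 hours 14 minutes.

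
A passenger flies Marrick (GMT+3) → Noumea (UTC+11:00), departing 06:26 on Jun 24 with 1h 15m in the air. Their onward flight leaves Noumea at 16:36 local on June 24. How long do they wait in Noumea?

Convert departure to UTC: 06:26 − 3:00 = 03:26 UTC on Jun 24.
Add 1 hour 15 minutes flight time → 04:41 UTC.
Noumea is UTC+11:00, so local arrival = 04:41 + 11:00 = 15:41 on Jun 24.
Layover = 16:36 − 15:41 = 55 minutes.

55 minutes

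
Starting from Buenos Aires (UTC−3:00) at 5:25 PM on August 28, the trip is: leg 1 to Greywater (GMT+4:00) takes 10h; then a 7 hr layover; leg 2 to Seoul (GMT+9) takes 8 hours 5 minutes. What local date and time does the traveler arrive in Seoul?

6:30 AM on August 30

Convert departure to UTC: 5:25 PM + 3:00 = 8:25 PM UTC on Aug 28.
Add 10 hours leg 1 → 6:25 AM UTC (Aug 29).
Add 7 hours layover in Greywater → 1:25 PM UTC.
Add 8 hours and 5 minutes leg 2 → 9:30 PM UTC.
Seoul is UTC+9:00, so local arrival = 9:30 PM + 9:00 = 6:30 AM on Aug 30.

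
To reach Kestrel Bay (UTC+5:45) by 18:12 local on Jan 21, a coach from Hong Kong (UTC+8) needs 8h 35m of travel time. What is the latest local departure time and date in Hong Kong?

11:52 on January 21

Target arrival in UTC: 18:12 − 5:45 = 12:27 on Jan 21.
Subtract 8 hours 35 minutes → departure 03:52 UTC on Jan 21.
Hong Kong is UTC+8:00: 03:52 + 8:00 = 11:52 on Jan 21.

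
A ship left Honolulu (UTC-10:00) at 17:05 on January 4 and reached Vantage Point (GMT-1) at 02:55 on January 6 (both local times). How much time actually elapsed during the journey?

Departure in UTC: 17:05 + 10:00 = 03:05 on Jan 5.
Arrival in UTC: 02:55 + 1:00 = 03:55 on Jan 6.
Elapsed = 03:55 − 03:05 (+1 day) = 24 hours 50 minutes.

24 hours 50 minutes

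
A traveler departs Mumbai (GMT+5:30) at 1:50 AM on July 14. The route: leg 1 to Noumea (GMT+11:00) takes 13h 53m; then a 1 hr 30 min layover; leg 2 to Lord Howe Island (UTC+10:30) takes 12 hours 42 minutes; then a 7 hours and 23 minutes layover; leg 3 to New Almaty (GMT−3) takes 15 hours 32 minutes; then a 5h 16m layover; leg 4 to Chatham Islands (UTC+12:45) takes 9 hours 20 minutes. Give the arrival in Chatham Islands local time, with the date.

2:41 AM on July 17

Convert departure to UTC: 1:50 AM − 5:30 = 8:20 PM UTC on Jul 13.
Add 13 hours and 53 minutes leg 1 → 10:13 AM UTC (Jul 14).
Add 1 hour and 30 minutes layover in Noumea → 11:43 AM UTC.
Add 12 hours 42 minutes leg 2 → 12:25 AM UTC (Jul 15).
Add 7 hours 23 minutes layover in Lord Howe Island → 7:48 AM UTC.
Add 15 hours 32 minutes leg 3 → 11:20 PM UTC.
Add 5 hours and 16 minutes layover in New Almaty → 4:36 AM UTC (Jul 16).
Add 9 hours 20 minutes leg 4 → 1:56 PM UTC.
Chatham Islands is UTC+12:45, so local arrival = 1:56 PM + 12:45 = 2:41 AM on Jul 17.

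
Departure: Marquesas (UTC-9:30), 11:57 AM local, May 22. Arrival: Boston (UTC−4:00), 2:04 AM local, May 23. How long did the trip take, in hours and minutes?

Boston is 5:30 ahead of Marquesas.
Clock-face elapsed time (ignoring zones) is 14 hours 7 minutes.
Actual elapsed = 14 hours 7 minutes − 5:30 = 8 hours 37 minutes.

8 hours 37 minutes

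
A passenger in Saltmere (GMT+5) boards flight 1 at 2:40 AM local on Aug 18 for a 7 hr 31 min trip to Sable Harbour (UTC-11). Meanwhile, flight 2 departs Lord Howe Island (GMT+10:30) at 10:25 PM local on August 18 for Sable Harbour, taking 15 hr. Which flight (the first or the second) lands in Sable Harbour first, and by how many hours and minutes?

Flight 1 in UTC: 2:40 AM − 5:00 = 9:40 PM on Aug 17.
+7 hours and 31 minutes → arrive 5:11 AM UTC on Aug 18.
Flight 2 in UTC: 10:25 PM − 10:30 = 11:55 AM on Aug 18.
+15 hours → arrive 2:55 AM UTC on Aug 19.
Flight 1 lands earlier by 21 hours 44 minutes.

the first, by 21 hours 44 minutes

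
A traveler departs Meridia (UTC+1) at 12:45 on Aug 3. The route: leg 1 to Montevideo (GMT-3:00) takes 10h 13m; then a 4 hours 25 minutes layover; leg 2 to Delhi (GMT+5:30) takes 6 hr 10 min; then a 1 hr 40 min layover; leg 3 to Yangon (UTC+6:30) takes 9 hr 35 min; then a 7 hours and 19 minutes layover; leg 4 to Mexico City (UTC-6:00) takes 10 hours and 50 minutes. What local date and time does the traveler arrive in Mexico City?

Convert departure to UTC: 12:45 − 1:00 = 11:45 UTC on Aug 3.
Add 10 hours 13 minutes leg 1 → 21:58 UTC.
Add 4 hours and 25 minutes layover in Montevideo → 02:23 UTC (Aug 4).
Add 6 hours 10 minutes leg 2 → 08:33 UTC.
Add 1 hour 40 minutes layover in Delhi → 10:13 UTC.
Add 9 hours and 35 minutes leg 3 → 19:48 UTC.
Add 7 hours 19 minutes layover in Yangon → 03:07 UTC (Aug 5).
Add 10 hours and 50 minutes leg 4 → 13:57 UTC.
Mexico City is UTC−6:00, so local arrival = 13:57 − 6:00 = 07:57 on Aug 5.

07:57 on August 5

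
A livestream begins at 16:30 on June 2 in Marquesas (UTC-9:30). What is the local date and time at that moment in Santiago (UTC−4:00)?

Santiago is 5:30 ahead of Marquesas.
Shift by the zone difference: 16:30 + 5:30 = 22:00 on Jun 2 in Santiago.

22:00 on June 2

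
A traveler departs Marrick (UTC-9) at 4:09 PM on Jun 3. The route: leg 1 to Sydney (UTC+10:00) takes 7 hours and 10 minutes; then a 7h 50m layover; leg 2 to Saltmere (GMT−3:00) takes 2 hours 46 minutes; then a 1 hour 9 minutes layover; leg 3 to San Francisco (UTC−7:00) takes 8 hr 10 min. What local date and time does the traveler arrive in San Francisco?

9:14 PM on June 4

Convert departure to UTC: 4:09 PM + 9:00 = 1:09 AM UTC on Jun 4.
Add 7 hours and 10 minutes leg 1 → 8:19 AM UTC.
Add 7 hours 50 minutes layover in Sydney → 4:09 PM UTC.
Add 2 hours 46 minutes leg 2 → 6:55 PM UTC.
Add 1 hour and 9 minutes layover in Saltmere → 8:04 PM UTC.
Add 8 hours and 10 minutes leg 3 → 4:14 AM UTC (Jun 5).
San Francisco is UTC−7:00, so local arrival = 4:14 AM − 7:00 = 9:14 PM on Jun 4.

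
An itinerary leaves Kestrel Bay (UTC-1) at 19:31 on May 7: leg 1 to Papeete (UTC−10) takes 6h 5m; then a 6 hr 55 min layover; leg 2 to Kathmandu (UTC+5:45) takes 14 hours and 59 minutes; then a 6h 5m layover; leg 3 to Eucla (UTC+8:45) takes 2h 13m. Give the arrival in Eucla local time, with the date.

Convert departure to UTC: 19:31 + 1:00 = 20:31 UTC on May 7.
Add 6 hours and 5 minutes leg 1 → 02:36 UTC (May 8).
Add 6 hours 55 minutes layover in Papeete → 09:31 UTC.
Add 14 hours 59 minutes leg 2 → 00:30 UTC (May 9).
Add 6 hours and 5 minutes layover in Kathmandu → 06:35 UTC.
Add 2 hours and 13 minutes leg 3 → 08:48 UTC.
Eucla is UTC+8:45, so local arrival = 08:48 + 8:45 = 17:33 on May 9.

17:33 on May 9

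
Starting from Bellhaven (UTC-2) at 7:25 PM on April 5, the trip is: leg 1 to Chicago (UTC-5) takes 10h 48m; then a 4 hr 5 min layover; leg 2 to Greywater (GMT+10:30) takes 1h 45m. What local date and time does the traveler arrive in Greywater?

Convert departure to UTC: 7:25 PM + 2:00 = 9:25 PM UTC on Apr 5.
Add 10 hours 48 minutes leg 1 → 8:13 AM UTC (Apr 6).
Add 4 hours and 5 minutes layover in Chicago → 12:18 PM UTC.
Add 1 hour and 45 minutes leg 2 → 2:03 PM UTC.
Greywater is UTC+10:30, so local arrival = 2:03 PM + 10:30 = 12:33 AM on Apr 7.

12:33 AM on Apr 7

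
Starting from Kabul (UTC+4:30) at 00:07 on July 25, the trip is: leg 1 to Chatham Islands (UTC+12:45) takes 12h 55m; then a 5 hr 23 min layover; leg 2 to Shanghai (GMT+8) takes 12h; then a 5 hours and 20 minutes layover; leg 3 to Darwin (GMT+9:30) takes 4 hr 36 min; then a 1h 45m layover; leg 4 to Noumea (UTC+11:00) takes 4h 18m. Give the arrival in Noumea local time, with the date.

04:54 on July 27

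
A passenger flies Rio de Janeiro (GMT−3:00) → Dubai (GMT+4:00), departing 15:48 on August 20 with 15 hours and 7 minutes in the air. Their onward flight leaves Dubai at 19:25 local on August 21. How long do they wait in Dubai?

5 hours 30 minutes

Convert departure to UTC: 15:48 + 3:00 = 18:48 UTC on Aug 20.
Add 15 hours 7 minutes flight time → 09:55 UTC (Aug 21).
Dubai is UTC+4:00, so local arrival = 09:55 + 4:00 = 13:55 on Aug 21.
Layover = 19:25 − 13:55 = 5 hours 30 minutes.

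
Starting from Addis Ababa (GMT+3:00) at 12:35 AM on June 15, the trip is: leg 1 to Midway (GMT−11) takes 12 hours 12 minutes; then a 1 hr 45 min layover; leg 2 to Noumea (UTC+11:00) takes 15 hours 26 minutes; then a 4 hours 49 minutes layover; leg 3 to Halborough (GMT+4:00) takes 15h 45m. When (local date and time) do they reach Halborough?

3:32 AM on June 17

Convert departure to UTC: 12:35 AM − 3:00 = 9:35 PM UTC on Jun 14.
Add 12 hours and 12 minutes leg 1 → 9:47 AM UTC (Jun 15).
Add 1 hour 45 minutes layover in Midway → 11:32 AM UTC.
Add 15 hours and 26 minutes leg 2 → 2:58 AM UTC (Jun 16).
Add 4 hours and 49 minutes layover in Noumea → 7:47 AM UTC.
Add 15 hours 45 minutes leg 3 → 11:32 PM UTC.
Halborough is UTC+4:00, so local arrival = 11:32 PM + 4:00 = 3:32 AM on Jun 17.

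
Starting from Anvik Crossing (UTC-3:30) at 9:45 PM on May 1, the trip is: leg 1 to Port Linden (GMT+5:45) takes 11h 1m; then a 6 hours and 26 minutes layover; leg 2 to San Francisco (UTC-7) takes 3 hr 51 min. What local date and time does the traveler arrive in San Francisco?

Convert departure to UTC: 9:45 PM + 3:30 = 1:15 AM UTC on May 2.
Add 11 hours and 1 minute leg 1 → 12:16 PM UTC.
Add 6 hours 26 minutes layover in Port Linden → 6:42 PM UTC.
Add 3 hours 51 minutes leg 2 → 10:33 PM UTC.
San Francisco is UTC−7:00, so local arrival = 10:33 PM − 7:00 = 3:33 PM on May 2.

3:33 PM on May 2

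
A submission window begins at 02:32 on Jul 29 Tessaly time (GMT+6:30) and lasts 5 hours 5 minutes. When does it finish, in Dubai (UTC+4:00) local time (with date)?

Convert start to UTC: 02:32 − 6:30 = 20:02 UTC on Jul 28.
Add 5 hours and 5 minutes duration → 01:07 UTC (Jul 29).
Dubai is UTC+4:00, so local end time = 01:07 + 4:00 = 05:07 on Jul 29.

05:07 on Jul 29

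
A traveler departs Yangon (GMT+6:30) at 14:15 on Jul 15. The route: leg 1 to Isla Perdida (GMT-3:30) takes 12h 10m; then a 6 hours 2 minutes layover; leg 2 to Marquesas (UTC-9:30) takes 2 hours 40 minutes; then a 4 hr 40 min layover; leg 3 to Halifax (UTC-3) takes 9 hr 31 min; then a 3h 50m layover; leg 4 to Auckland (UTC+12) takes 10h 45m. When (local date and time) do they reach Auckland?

21:23 on Jul 17

Convert departure to UTC: 14:15 − 6:30 = 07:45 UTC on Jul 15.
Add 12 hours 10 minutes leg 1 → 19:55 UTC.
Add 6 hours and 2 minutes layover in Isla Perdida → 01:57 UTC (Jul 16).
Add 2 hours and 40 minutes leg 2 → 04:37 UTC.
Add 4 hours and 40 minutes layover in Marquesas → 09:17 UTC.
Add 9 hours 31 minutes leg 3 → 18:48 UTC.
Add 3 hours 50 minutes layover in Halifax → 22:38 UTC.
Add 10 hours and 45 minutes leg 4 → 09:23 UTC (Jul 17).
Auckland is UTC+12:00, so local arrival = 09:23 + 12:00 = 21:23 on Jul 17.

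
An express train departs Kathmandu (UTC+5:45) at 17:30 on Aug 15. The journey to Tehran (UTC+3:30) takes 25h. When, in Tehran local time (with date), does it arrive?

Tehran is 2:15 behind Kathmandu.
After 25 hours it is 18:30 (Aug 16) in Kathmandu.
Shift by the zone difference: 18:30 − 2:15 = 16:15 on Aug 16 in Tehran.

16:15 on August 16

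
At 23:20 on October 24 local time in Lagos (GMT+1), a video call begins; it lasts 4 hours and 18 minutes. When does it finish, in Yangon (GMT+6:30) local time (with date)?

Convert start to UTC: 23:20 − 1:00 = 22:20 UTC on Oct 24.
Add 4 hours and 18 minutes duration → 02:38 UTC (Oct 25).
Yangon is UTC+6:30, so local end time = 02:38 + 6:30 = 09:08 on Oct 25.

09:08 on Oct 25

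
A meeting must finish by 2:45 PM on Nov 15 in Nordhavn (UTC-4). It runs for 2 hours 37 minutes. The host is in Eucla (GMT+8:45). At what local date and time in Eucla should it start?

Target end time in UTC: 2:45 PM + 4:00 = 6:45 PM on Nov 15.
Subtract 2 hours 37 minutes → start 4:08 PM UTC on Nov 15.
Eucla is UTC+8:45: 4:08 PM + 8:45 = 12:53 AM on Nov 16.

12:53 AM on Nov 16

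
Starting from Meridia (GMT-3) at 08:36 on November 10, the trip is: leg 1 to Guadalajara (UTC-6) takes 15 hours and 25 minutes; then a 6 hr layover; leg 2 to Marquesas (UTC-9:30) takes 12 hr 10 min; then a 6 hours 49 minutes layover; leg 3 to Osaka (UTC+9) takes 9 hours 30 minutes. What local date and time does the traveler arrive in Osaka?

22:30 on November 12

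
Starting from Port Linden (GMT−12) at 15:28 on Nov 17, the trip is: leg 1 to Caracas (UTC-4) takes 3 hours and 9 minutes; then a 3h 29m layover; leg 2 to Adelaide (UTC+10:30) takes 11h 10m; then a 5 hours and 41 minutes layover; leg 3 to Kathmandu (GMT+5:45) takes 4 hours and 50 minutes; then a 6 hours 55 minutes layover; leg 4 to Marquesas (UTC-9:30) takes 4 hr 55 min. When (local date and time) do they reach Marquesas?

Convert departure to UTC: 15:28 + 12:00 = 03:28 UTC on Nov 18.
Add 3 hours 9 minutes leg 1 → 06:37 UTC.
Add 3 hours and 29 minutes layover in Caracas → 10:06 UTC.
Add 11 hours and 10 minutes leg 2 → 21:16 UTC.
Add 5 hours 41 minutes layover in Adelaide → 02:57 UTC (Nov 19).
Add 4 hours 50 minutes leg 3 → 07:47 UTC.
Add 6 hours 55 minutes layover in Kathmandu → 14:42 UTC.
Add 4 hours 55 minutes leg 4 → 19:37 UTC.
Marquesas is UTC−9:30, so local arrival = 19:37 − 9:30 = 10:07 on Nov 19.

10:07 on November 19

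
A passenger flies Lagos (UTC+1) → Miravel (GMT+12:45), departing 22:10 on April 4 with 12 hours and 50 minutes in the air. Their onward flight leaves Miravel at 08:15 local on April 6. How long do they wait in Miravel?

9 hours 30 minutes

Convert departure to UTC: 22:10 − 1:00 = 21:10 UTC on Apr 4.
Add 12 hours 50 minutes flight time → 10:00 UTC (Apr 5).
Miravel is UTC+12:45, so local arrival = 10:00 + 12:45 = 22:45 on Apr 5.
Layover = 08:15 − 22:45 (+1 day) = 9 hours 30 minutes.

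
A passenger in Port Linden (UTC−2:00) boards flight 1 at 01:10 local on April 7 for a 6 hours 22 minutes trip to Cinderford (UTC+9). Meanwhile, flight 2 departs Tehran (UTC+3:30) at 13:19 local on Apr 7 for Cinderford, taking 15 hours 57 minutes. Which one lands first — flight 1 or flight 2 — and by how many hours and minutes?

the first, by 16 hours 14 minutes

Flight 1 in UTC: 01:10 + 2:00 = 03:10 on Apr 7.
+6 hours 22 minutes → arrive 09:32 UTC on Apr 7.
Flight 2 in UTC: 13:19 − 3:30 = 09:49 on Apr 7.
+15 hours and 57 minutes → arrive 01:46 UTC on Apr 8.
Flight 1 lands earlier by 16 hours 14 minutes.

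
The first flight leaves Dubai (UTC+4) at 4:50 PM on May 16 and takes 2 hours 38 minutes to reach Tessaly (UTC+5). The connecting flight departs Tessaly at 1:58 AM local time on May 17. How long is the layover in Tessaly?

5 hours 30 minutes

Convert departure to UTC: 4:50 PM − 4:00 = 12:50 PM UTC on May 16.
Add 2 hours and 38 minutes flight time → 3:28 PM UTC.
Tessaly is UTC+5:00, so local arrival = 3:28 PM + 5:00 = 8:28 PM on May 16.
Layover = 1:58 AM − 8:28 PM (+1 day) = 5 hours 30 minutes.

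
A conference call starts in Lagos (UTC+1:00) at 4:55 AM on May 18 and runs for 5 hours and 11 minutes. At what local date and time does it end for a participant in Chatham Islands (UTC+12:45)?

Convert start to UTC: 4:55 AM − 1:00 = 3:55 AM UTC on May 18.
Add 5 hours 11 minutes duration → 9:06 AM UTC.
Chatham Islands is UTC+12:45, so local end time = 9:06 AM + 12:45 = 9:51 PM on May 18.

9:51 PM on May 18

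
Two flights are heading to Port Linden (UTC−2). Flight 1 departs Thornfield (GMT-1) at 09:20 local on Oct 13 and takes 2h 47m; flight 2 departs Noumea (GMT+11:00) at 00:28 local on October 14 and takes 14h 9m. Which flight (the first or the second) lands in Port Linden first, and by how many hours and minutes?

Flight 1 in UTC: 09:20 + 1:00 = 10:20 on Oct 13.
+2 hours and 47 minutes → arrive 13:07 UTC on Oct 13.
Flight 2 in UTC: 00:28 − 11:00 = 13:28 on Oct 13.
+14 hours and 9 minutes → arrive 03:37 UTC on Oct 14.
Flight 1 lands earlier by 14 hours 30 minutes.

the first, by 14 hours 30 minutes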